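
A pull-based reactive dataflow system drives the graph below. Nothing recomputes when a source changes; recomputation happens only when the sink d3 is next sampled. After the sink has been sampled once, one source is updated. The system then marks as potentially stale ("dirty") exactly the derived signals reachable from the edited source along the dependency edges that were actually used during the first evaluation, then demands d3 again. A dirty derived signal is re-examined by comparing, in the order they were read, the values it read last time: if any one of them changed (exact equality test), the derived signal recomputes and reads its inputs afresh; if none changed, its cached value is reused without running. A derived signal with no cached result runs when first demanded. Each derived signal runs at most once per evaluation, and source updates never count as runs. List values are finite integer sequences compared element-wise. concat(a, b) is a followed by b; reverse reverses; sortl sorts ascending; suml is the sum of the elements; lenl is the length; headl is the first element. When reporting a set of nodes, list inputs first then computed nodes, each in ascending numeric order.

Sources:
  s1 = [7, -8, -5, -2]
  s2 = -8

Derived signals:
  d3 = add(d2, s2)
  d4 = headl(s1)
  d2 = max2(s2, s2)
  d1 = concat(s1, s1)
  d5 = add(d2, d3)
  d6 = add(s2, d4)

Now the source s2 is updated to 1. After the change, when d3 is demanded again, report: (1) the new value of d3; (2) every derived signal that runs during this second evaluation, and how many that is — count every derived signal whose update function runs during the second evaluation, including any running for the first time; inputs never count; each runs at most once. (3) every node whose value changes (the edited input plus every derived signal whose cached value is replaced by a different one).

New value of d3: 2.
Derived signals that run: d2, d3 — 2 in total.
Values that change: s2, d2, d3.

First evaluation (everything demanded from the output):
  d2 = max2(-8, -8) = -8
  d3 = add(-8, -8) = -16

Propagation after the edit:
  d2: runs — s2 -8->1; s2 -8->1; result 1.
  d3: runs — d2 -8->1; s2 -8->1; result 2.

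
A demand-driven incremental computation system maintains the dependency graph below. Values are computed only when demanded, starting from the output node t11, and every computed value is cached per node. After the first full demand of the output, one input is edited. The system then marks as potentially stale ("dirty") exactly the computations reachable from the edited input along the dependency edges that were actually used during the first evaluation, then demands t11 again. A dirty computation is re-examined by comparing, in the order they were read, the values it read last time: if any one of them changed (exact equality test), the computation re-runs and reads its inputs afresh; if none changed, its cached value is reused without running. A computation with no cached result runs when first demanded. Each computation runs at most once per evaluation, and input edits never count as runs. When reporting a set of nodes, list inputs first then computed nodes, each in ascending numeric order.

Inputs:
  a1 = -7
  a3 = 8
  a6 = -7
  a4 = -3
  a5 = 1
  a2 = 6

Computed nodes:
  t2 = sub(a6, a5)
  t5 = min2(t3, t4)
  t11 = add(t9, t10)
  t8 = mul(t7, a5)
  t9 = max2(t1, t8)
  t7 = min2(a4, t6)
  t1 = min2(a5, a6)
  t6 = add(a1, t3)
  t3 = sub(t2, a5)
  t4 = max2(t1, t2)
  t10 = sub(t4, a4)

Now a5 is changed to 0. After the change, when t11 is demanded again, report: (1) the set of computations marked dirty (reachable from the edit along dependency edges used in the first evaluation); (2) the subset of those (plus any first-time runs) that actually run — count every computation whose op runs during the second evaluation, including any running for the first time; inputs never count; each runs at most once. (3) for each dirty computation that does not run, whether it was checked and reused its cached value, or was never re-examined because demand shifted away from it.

Marked dirty: t1, t2, t3, t4, t6, t7, t8, t9, t10, t11.
Computations that run: t1, t2, t3, t4, t6, t7, t8, t9, t11 — 9 in total.
Checked but reused from cache: t10.
Key observation: the cutoff stops propagation at t10 — its inputs' values are unchanged, so it reuses its cache.

First evaluation (everything demanded from the output):
  t1 = min2(1, -7) = -7
  t2 = sub(-7, 1) = -8
  t3 = sub(-8, 1) = -9
  t4 = max2(-7, -8) = -7
  t6 = add(-7, -9) = -16
  t7 = min2(-3, -16) = -16
  t8 = mul(-16, 1) = -16
  t9 = max2(-7, -16) = -7
  t10 = sub(-7, -3) = -4
  t11 = add(-7, -4) = -11

Propagation after the edit:
  t1: runs — a5 1->0; result -7 (same value as before).
  t2: runs — a5 1->0; result -7.
  t3: runs — t2 -8->-7; a5 1->0; result -7.
  t4: runs — t2 -8->-7; result -7 (same value as before).
  t6: runs — t3 -9->-7; result -14.
  t7: runs — t6 -16->-14; result -14.
  t8: runs — t7 -16->-14; a5 1->0; result 0.
  t9: runs — t8 -16->0; result 0.
  t10: checked — values it read are unchanged (t4 unchanged, a4 unchanged); reused cached -4 without running.
  t11: runs — t9 -7->0; result -4.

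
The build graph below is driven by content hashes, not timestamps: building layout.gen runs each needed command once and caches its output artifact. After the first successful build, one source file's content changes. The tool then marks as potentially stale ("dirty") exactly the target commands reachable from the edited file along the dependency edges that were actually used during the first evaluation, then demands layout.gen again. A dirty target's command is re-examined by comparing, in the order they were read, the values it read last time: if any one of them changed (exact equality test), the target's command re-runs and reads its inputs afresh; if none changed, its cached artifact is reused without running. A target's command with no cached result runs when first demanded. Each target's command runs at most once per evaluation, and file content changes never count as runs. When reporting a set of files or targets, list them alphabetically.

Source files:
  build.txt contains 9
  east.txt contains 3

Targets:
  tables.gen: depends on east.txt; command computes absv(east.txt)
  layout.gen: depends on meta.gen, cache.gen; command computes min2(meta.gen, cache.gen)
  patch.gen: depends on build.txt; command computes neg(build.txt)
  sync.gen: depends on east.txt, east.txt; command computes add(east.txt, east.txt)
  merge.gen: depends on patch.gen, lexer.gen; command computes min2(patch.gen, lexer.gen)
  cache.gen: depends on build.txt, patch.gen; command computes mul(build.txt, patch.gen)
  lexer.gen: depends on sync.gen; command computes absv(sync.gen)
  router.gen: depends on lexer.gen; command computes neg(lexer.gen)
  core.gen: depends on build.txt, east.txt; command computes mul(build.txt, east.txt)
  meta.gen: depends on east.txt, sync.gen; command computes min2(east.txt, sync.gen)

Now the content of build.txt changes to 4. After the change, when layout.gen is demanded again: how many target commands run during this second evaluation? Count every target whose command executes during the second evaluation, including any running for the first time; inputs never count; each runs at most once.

Initial pass — values computed on the first demand:
  patch.gen = neg(9) = -9
  cache.gen = mul(9, -9) = -81
  sync.gen = add(3, 3) = 6
  meta.gen = min2(3, 6) = 3
  layout.gen = min2(3, -81) = -81

Second demand — change propagation:
  patch.gen: re-runs because build.txt 9->4; new result -4.
  cache.gen: re-runs because build.txt 9->4; patch.gen -9->-4; new result -16.
  layout.gen: re-runs because cache.gen -81->-16; new result -16.

Run set: cache.gen, layout.gen, patch.gen (3 run).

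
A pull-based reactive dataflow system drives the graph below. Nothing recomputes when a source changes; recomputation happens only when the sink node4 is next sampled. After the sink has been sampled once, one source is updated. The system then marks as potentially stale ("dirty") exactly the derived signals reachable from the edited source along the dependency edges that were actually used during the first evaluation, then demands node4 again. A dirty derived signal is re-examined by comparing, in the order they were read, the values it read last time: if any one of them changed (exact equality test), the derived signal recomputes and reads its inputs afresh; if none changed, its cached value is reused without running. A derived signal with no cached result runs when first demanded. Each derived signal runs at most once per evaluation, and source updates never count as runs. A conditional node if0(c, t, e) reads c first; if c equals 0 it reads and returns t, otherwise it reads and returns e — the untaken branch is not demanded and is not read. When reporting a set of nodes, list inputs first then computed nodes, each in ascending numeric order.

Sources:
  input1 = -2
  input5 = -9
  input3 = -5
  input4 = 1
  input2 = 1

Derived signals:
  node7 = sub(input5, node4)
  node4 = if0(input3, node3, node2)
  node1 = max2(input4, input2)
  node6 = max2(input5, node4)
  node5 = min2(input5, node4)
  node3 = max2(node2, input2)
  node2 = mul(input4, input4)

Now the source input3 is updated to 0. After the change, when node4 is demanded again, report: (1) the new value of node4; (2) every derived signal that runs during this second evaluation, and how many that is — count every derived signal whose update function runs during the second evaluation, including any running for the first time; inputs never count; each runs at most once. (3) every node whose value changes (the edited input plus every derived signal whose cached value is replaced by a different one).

New value of node4: 1.
Derived signals that run: node3, node4 — 2 in total.
Values that change: input3.
Key observation: a condition flipped, so demand reaches new nodes — node3 runs for the first time.

First evaluation (everything demanded from the output):
  node2 = mul(1, 1) = 1
  node4 = if0(input3=-5 -> else branch node2) = 1

Propagation after the edit:
  node3: demanded for the first time — runs, produces 1.
  node4: runs — input3 -5->0; result 1 (same value as before).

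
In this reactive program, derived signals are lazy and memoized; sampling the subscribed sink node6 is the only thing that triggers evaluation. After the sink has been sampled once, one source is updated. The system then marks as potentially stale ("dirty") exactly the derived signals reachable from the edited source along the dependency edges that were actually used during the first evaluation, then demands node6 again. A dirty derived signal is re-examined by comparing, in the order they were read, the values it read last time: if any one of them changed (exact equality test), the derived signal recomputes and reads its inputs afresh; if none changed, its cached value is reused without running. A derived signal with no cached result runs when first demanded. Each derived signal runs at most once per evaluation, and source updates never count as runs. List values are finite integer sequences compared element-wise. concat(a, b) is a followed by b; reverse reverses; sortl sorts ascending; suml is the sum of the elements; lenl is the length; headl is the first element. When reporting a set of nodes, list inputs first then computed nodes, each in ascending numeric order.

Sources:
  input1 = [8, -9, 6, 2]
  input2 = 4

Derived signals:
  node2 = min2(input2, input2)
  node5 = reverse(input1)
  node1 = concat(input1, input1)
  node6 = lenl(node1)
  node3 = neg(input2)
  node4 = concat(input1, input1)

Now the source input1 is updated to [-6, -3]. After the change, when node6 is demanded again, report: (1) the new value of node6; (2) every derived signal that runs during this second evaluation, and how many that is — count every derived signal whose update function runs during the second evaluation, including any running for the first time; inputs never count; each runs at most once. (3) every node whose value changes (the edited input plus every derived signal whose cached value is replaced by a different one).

Demanding node6 again yields 4.
2 derived signals run: node1, node6.
The nodes whose values change: input1, node1, node6.

First demand of the output computes:
  node1 = concat([8, -9, 6, 2], [8, -9, 6, 2]) = [8, -9, 6, 2, 8, -9, 6, 2]
  node6 = lenl([8, -9, 6, 2, 8, -9, 6, 2]) = 8

After the edit, cleaning proceeds:
  node1: a read changed (input1 [8, -9, 6, 2]->[-6, -3]; input1 [8, -9, 6, 2]->[-6, -3]) — executes, giving [-6, -3, -6, -3].
  node6: a read changed (node1 [8, -9, 6, 2, 8, -9, 6, 2]->[-6, -3, -6, -3]) — executes, giving 4.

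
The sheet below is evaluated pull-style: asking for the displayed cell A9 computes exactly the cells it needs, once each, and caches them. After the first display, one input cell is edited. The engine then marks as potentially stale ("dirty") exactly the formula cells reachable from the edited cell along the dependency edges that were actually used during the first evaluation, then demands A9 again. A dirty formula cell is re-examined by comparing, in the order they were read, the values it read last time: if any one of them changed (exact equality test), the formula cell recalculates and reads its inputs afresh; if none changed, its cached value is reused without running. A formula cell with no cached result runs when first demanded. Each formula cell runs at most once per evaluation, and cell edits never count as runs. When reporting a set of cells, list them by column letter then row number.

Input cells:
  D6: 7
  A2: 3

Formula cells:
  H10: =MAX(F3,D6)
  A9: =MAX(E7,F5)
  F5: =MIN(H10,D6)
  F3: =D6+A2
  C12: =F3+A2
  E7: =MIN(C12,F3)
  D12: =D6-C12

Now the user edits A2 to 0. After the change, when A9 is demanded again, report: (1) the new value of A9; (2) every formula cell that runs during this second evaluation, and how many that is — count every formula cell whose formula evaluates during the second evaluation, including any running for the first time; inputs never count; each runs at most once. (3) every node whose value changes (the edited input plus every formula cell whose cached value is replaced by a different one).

First demand of the output computes:
  F3 = 7 + 3 = 10
  C12 = 10 + 3 = 13
  E7 = MIN(13, 10) = 10
  H10 = MAX(10, 7) = 10
  F5 = MIN(10, 7) = 7
  A9 = MAX(10, 7) = 10

After the edit, cleaning proceeds:
  F3: a read changed (A2 3->0) — executes, giving 7.
  C12: a read changed (F3 10->7; A2 3->0) — executes, giving 7.
  E7: a read changed (C12 13->7; F3 10->7) — executes, giving 7.
  H10: a read changed (F3 10->7) — executes, giving 7.
  F5: a read changed (H10 10->7) — executes, giving 7 — identical to its old value.
  A9: a read changed (E7 10->7) — executes, giving 7.

Demanding A9 again yields 7.
6 formula cells run: A9, C12, E7, F3, F5, H10.
The nodes whose values change: A2, A9, C12, E7, F3, H10.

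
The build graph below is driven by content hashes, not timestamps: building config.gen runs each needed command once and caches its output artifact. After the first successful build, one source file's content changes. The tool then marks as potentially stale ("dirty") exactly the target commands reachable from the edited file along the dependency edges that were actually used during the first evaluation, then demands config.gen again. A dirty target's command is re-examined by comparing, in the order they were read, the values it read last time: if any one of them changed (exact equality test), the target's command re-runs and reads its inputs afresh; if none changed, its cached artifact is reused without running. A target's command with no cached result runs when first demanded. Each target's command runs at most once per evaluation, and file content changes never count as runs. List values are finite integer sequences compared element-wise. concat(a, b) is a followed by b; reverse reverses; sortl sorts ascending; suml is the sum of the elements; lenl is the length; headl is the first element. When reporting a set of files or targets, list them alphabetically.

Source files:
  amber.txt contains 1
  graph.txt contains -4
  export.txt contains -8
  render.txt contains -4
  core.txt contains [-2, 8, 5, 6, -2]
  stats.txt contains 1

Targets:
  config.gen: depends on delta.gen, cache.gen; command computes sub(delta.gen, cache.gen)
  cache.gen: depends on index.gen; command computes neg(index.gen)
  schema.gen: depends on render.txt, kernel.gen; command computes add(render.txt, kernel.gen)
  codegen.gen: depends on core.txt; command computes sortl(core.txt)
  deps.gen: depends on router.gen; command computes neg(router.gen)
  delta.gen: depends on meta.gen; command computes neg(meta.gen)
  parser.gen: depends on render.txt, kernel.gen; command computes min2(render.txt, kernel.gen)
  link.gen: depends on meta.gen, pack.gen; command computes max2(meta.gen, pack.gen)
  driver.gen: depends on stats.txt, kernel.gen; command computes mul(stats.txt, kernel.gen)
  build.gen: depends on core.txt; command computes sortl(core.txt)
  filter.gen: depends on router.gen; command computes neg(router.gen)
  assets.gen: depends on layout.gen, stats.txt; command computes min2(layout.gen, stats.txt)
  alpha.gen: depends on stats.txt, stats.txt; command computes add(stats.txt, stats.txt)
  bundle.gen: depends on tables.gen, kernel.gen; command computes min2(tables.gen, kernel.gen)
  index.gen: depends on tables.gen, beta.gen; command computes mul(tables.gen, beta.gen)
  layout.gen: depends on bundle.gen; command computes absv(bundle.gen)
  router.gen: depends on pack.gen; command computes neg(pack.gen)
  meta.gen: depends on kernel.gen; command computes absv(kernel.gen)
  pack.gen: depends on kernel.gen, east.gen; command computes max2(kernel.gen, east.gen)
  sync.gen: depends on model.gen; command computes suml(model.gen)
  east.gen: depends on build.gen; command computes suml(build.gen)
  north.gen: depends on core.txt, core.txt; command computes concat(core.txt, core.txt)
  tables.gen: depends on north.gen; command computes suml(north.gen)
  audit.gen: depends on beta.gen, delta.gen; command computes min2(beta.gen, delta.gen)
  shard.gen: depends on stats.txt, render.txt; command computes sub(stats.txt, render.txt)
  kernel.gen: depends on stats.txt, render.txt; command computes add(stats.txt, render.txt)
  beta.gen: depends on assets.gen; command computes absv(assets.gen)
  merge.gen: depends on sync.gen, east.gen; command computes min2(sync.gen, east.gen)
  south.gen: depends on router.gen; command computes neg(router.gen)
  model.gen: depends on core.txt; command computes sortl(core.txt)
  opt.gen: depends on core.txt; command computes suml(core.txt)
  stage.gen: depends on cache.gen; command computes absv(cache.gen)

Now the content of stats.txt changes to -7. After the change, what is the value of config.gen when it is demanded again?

Initial pass — values computed on the first demand:
  kernel.gen = add(1, -4) = -3
  meta.gen = absv(-3) = 3
  delta.gen = neg(3) = -3
  north.gen = concat([-2, 8, 5, 6, -2], [-2, 8, 5, 6, -2]) = [-2, 8, 5, 6, -2, -2, 8, 5, 6, -2]
  tables.gen = suml([-2, 8, 5, 6, -2, -2, 8, 5, 6, -2]) = 30
  bundle.gen = min2(30, -3) = -3
  layout.gen = absv(-3) = 3
  assets.gen = min2(3, 1) = 1
  beta.gen = absv(1) = 1
  index.gen = mul(30, 1) = 30
  cache.gen = neg(30) = -30
  config.gen = sub(-3, -30) = 27

Second demand — change propagation:
  kernel.gen: re-runs because stats.txt 1->-7; new result -11.
  bundle.gen: re-runs because kernel.gen -3->-11; new result -11.
  layout.gen: re-runs because bundle.gen -3->-11; new result 11.
  assets.gen: re-runs because layout.gen 3->11; stats.txt 1->-7; new result -7.
  beta.gen: re-runs because assets.gen 1->-7; new result 7.
  index.gen: re-runs because beta.gen 1->7; new result 210.
  cache.gen: re-runs because index.gen 30->210; new result -210.
  meta.gen: re-runs because kernel.gen -3->-11; new result 11.
  delta.gen: re-runs because meta.gen 3->11; new result -11.
  config.gen: re-runs because delta.gen -3->-11; cache.gen -30->-210; new result 199.

config.gen now evaluates to 199.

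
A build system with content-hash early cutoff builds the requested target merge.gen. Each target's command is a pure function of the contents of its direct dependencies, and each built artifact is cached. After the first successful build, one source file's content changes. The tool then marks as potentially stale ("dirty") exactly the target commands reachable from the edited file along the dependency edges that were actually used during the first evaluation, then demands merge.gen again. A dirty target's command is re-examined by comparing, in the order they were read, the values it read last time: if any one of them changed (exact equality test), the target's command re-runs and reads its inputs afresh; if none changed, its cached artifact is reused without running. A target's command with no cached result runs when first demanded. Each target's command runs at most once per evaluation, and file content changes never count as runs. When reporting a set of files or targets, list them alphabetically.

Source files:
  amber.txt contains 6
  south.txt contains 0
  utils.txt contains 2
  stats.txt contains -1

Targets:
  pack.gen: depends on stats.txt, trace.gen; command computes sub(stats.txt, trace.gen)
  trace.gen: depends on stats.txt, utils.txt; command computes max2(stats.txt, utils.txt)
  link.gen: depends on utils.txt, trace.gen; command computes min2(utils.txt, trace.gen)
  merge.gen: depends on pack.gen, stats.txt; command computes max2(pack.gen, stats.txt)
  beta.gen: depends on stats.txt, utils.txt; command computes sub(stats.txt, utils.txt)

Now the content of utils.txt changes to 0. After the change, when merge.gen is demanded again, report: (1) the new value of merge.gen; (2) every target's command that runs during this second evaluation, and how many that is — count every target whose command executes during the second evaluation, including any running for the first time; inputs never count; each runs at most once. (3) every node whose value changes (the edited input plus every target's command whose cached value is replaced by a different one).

First evaluation (everything demanded from the output):
  trace.gen = max2(-1, 2) = 2
  pack.gen = sub(-1, 2) = -3
  merge.gen = max2(-3, -1) = -1

Propagation after the edit:
  trace.gen: runs — utils.txt 2->0; result 0.
  pack.gen: runs — trace.gen 2->0; result -1.
  merge.gen: runs — pack.gen -3->-1; result -1 (same value as before).

New value of merge.gen: -1.
Target commands that run: merge.gen, pack.gen, trace.gen — 3 in total.
Values that change: pack.gen, trace.gen, utils.txt.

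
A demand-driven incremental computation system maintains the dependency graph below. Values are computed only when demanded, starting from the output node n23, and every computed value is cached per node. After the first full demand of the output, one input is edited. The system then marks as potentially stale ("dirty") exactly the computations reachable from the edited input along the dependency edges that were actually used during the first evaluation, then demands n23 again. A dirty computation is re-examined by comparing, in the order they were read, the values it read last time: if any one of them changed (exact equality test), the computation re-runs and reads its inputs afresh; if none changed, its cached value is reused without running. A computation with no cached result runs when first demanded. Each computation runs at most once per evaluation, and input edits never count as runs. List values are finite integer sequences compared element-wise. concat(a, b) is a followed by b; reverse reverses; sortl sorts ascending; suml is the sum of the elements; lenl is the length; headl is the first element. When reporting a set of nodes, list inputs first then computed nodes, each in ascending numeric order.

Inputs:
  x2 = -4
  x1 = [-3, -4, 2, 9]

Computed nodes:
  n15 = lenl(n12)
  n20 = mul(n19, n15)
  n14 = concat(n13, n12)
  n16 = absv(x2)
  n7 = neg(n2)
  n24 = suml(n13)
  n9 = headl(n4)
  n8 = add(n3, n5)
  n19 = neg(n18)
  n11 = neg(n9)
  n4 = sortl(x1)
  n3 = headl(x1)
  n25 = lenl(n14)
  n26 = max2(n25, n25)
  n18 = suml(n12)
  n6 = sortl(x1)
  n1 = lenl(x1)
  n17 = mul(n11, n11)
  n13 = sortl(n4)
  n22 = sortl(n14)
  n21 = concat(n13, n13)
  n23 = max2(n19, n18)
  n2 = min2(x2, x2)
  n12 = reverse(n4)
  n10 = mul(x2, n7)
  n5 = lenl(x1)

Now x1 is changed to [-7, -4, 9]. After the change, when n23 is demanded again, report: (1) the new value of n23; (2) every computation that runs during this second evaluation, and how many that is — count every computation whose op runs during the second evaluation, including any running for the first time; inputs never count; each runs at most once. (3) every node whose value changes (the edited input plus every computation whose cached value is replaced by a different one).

First evaluation (everything demanded from the output):
  n4 = sortl([-3, -4, 2, 9]) = [-4, -3, 2, 9]
  n12 = reverse([-4, -3, 2, 9]) = [9, 2, -3, -4]
  n18 = suml([9, 2, -3, -4]) = 4
  n19 = neg(4) = -4
  n23 = max2(-4, 4) = 4

Propagation after the edit:
  n4: runs — x1 [-3, -4, 2, 9]->[-7, -4, 9]; result [-7, -4, 9].
  n12: runs — n4 [-4, -3, 2, 9]->[-7, -4, 9]; result [9, -4, -7].
  n18: runs — n12 [9, 2, -3, -4]->[9, -4, -7]; result -2.
  n19: runs — n18 4->-2; result 2.
  n23: runs — n19 -4->2; n18 4->-2; result 2.

New value of n23: 2.
Computations that run: n4, n12, n18, n19, n23 — 5 in total.
Values that change: x1, n4, n12, n18, n19, n23.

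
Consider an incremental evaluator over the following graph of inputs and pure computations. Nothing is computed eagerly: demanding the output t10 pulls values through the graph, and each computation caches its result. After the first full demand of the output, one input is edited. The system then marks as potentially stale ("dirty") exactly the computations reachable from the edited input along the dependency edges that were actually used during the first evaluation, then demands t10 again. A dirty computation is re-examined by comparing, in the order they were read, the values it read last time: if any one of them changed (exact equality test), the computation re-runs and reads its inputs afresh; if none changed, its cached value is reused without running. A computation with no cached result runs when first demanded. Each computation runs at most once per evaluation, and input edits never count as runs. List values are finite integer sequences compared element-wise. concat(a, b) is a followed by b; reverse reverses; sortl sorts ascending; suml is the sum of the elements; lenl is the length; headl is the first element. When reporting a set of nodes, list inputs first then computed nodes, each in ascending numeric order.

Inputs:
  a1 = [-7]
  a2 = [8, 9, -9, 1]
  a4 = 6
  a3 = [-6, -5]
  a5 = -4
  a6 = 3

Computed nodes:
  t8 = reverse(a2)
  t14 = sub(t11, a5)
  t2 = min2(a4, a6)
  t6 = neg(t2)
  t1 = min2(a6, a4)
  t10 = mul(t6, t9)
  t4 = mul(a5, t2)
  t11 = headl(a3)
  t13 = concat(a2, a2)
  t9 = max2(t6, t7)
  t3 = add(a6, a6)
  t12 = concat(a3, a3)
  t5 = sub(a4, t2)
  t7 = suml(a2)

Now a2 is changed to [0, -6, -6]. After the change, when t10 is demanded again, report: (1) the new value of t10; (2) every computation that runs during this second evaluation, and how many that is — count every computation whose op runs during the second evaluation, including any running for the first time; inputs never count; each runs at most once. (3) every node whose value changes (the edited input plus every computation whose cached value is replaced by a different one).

t10 now evaluates to 9.
Run set: t7, t9, t10 (3 run).
Changed values: a2, t7, t9, t10.

Initial pass — values computed on the first demand:
  t2 = min2(6, 3) = 3
  t6 = neg(3) = -3
  t7 = suml([8, 9, -9, 1]) = 9
  t9 = max2(-3, 9) = 9
  t10 = mul(-3, 9) = -27

Second demand — change propagation:
  t7: re-runs because a2 [8, 9, -9, 1]->[0, -6, -6]; new result -12.
  t9: re-runs because t7 9->-12; new result -3.
  t10: re-runs because t9 9->-3; new result 9.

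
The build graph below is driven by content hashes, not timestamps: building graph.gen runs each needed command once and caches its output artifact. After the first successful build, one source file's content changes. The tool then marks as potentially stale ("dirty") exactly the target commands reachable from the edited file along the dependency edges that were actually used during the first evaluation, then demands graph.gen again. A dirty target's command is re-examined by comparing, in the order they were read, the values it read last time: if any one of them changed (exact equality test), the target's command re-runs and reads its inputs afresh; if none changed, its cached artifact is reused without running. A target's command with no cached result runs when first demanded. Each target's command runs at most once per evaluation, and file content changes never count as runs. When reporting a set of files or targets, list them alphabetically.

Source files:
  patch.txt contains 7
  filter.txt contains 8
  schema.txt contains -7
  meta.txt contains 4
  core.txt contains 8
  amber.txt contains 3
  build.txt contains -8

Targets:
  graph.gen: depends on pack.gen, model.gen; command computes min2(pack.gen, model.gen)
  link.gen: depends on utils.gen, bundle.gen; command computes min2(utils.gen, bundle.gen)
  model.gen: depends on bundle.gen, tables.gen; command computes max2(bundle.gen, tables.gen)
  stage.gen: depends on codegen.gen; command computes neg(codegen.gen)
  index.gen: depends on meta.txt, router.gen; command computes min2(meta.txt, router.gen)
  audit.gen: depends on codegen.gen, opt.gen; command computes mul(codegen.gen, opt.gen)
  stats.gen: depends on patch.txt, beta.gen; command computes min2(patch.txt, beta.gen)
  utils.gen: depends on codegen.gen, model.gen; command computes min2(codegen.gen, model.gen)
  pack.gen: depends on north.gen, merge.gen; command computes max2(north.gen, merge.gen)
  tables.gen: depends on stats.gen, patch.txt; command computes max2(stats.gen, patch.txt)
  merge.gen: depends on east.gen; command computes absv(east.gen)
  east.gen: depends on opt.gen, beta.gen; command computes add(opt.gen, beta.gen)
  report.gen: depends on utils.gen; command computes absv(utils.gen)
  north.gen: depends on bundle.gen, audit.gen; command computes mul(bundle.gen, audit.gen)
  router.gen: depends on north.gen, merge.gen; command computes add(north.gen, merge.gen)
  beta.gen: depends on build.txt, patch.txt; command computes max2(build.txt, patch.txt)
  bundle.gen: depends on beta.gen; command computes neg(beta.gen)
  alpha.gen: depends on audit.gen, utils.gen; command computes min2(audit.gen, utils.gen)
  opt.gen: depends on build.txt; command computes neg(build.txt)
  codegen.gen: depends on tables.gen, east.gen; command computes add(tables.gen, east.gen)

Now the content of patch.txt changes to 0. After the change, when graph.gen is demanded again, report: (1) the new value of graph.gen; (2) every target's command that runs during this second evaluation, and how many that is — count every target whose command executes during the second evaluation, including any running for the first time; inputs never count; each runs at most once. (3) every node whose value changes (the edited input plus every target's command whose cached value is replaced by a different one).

graph.gen now evaluates to 0.
Run set: audit.gen, beta.gen, bundle.gen, codegen.gen, east.gen, graph.gen, merge.gen, model.gen, north.gen, pack.gen, stats.gen, tables.gen (12 run).
Changed values: audit.gen, beta.gen, bundle.gen, codegen.gen, east.gen, graph.gen, merge.gen, model.gen, north.gen, pack.gen, patch.txt, stats.gen, tables.gen.

Initial pass — values computed on the first demand:
  beta.gen = max2(-8, 7) = 7
  bundle.gen = neg(7) = -7
  opt.gen = neg(-8) = 8
  east.gen = add(8, 7) = 15
  merge.gen = absv(15) = 15
  stats.gen = min2(7, 7) = 7
  tables.gen = max2(7, 7) = 7
  codegen.gen = add(7, 15) = 22
  audit.gen = mul(22, 8) = 176
  model.gen = max2(-7, 7) = 7
  north.gen = mul(-7, 176) = -1232
  pack.gen = max2(-1232, 15) = 15
  graph.gen = min2(15, 7) = 7

Second demand — change propagation:
  beta.gen: re-runs because patch.txt 7->0; new result 0.
  bundle.gen: re-runs because beta.gen 7->0; new result 0.
  east.gen: re-runs because beta.gen 7->0; new result 8.
  merge.gen: re-runs because east.gen 15->8; new result 8.
  stats.gen: re-runs because patch.txt 7->0; beta.gen 7->0; new result 0.
  tables.gen: re-runs because stats.gen 7->0; patch.txt 7->0; new result 0.
  codegen.gen: re-runs because tables.gen 7->0; east.gen 15->8; new result 8.
  audit.gen: re-runs because codegen.gen 22->8; new result 64.
  model.gen: re-runs because bundle.gen -7->0; tables.gen 7->0; new result 0.
  north.gen: re-runs because bundle.gen -7->0; audit.gen 176->64; new result 0.
  pack.gen: re-runs because north.gen -1232->0; merge.gen 15->8; new result 8.
  graph.gen: re-runs because pack.gen 15->8; model.gen 7->0; new result 0.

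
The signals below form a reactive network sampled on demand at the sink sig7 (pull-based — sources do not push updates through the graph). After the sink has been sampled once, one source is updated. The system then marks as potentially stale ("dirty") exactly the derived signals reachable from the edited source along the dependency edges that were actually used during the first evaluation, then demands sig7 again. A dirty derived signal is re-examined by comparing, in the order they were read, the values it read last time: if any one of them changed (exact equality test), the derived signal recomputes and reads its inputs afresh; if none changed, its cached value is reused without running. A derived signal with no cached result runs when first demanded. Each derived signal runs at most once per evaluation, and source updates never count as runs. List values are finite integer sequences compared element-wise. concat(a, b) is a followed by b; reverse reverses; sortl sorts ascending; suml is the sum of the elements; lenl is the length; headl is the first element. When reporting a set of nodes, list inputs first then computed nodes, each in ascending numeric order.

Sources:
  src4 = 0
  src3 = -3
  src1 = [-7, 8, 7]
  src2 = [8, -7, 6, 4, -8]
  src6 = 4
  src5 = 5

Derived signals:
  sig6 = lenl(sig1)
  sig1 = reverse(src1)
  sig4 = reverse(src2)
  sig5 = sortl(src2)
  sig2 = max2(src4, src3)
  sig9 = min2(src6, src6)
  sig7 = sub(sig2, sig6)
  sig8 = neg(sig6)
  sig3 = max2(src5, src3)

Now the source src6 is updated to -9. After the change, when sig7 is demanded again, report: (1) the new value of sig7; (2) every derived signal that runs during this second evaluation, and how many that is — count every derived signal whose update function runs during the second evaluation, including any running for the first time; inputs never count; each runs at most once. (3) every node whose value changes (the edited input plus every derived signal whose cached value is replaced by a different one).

sig7 now evaluates to -3.
Run set: none (0 run).
Changed values: src6.
The important point: nothing the output needs ever reads src6, so the edit is invisible to it.

Initial pass — values computed on the first demand:
  sig1 = reverse([-7, 8, 7]) = [7, 8, -7]
  sig2 = max2(0, -3) = 0
  sig6 = lenl([7, 8, -7]) = 3
  sig7 = sub(0, 3) = -3

Second demand — change propagation:
  no demanded computation ever read src6, so the edit dirties nothing and nothing runs.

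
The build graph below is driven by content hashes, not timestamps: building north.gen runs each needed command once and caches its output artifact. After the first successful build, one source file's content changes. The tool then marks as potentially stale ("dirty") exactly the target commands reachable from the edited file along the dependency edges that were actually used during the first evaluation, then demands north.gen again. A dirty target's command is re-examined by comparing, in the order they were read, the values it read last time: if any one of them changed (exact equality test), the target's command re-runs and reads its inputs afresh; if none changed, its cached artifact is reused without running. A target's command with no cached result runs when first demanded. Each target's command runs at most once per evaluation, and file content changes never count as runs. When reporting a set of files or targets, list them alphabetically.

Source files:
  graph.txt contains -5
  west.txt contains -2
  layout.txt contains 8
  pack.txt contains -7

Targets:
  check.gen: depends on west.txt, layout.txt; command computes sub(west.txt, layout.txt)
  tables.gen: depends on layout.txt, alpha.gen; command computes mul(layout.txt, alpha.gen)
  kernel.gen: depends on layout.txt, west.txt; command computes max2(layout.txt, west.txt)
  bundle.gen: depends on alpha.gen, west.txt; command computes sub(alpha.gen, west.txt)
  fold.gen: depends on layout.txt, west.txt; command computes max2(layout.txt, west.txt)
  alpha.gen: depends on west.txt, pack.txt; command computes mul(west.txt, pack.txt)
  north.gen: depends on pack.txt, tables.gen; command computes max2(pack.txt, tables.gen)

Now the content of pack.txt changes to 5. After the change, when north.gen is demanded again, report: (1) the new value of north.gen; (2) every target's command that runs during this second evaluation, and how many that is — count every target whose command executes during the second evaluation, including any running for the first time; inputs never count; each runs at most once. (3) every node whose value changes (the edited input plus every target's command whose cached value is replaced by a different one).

north.gen now evaluates to 5.
Run set: alpha.gen, north.gen, tables.gen (3 run).
Changed values: alpha.gen, north.gen, pack.txt, tables.gen.

Initial pass — values computed on the first demand:
  alpha.gen = mul(-2, -7) = 14
  tables.gen = mul(8, 14) = 112
  north.gen = max2(-7, 112) = 112

Second demand — change propagation:
  alpha.gen: re-runs because pack.txt -7->5; new result -10.
  tables.gen: re-runs because alpha.gen 14->-10; new result -80.
  north.gen: re-runs because pack.txt -7->5; tables.gen 112->-80; new result 5.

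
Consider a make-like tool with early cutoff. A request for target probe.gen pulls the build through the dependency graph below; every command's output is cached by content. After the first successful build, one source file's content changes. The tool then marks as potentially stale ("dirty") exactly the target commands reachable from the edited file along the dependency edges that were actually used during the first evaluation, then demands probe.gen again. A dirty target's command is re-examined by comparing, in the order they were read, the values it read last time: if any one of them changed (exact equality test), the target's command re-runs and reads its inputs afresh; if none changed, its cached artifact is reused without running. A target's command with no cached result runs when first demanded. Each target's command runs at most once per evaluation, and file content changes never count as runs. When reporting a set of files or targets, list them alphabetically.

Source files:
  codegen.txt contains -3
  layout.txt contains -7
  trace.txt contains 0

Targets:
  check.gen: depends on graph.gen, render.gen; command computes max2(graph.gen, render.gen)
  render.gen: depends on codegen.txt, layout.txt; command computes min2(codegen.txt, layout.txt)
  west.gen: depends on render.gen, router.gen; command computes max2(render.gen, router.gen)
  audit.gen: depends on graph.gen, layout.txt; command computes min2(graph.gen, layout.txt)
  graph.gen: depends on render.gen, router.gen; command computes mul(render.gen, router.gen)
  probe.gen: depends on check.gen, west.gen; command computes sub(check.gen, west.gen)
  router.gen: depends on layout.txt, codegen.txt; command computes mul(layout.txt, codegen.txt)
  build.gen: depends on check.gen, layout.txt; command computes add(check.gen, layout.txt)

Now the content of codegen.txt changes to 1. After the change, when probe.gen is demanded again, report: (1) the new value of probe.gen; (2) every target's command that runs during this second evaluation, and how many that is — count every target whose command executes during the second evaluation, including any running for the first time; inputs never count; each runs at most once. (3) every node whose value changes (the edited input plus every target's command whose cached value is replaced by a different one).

Demanding probe.gen again yields 56.
6 target commands run: check.gen, graph.gen, probe.gen, render.gen, router.gen, west.gen.
The nodes whose values change: check.gen, codegen.txt, graph.gen, probe.gen, router.gen, west.gen.

First demand of the output computes:
  render.gen = min2(-3, -7) = -7
  router.gen = mul(-7, -3) = 21
  graph.gen = mul(-7, 21) = -147
  check.gen = max2(-147, -7) = -7
  west.gen = max2(-7, 21) = 21
  probe.gen = sub(-7, 21) = -28

After the edit, cleaning proceeds:
  render.gen: a read changed (codegen.txt -3->1) — executes, giving -7 — identical to its old value.
  router.gen: a read changed (codegen.txt -3->1) — executes, giving -7.
  graph.gen: a read changed (router.gen 21->-7) — executes, giving 49.
  check.gen: a read changed (graph.gen -147->49) — executes, giving 49.
  west.gen: a read changed (router.gen 21->-7) — executes, giving -7.
  probe.gen: a read changed (check.gen -7->49; west.gen 21->-7) — executes, giving 56.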